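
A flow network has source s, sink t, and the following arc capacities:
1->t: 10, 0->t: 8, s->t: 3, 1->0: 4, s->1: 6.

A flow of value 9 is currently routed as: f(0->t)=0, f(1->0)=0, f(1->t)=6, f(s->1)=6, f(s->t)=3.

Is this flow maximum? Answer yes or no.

Yes

Residual reachable from s: {s}; t is not reachable.
Saturated cut: s->1, s->t with total capacity 9 = current flow value. Flow is maximum.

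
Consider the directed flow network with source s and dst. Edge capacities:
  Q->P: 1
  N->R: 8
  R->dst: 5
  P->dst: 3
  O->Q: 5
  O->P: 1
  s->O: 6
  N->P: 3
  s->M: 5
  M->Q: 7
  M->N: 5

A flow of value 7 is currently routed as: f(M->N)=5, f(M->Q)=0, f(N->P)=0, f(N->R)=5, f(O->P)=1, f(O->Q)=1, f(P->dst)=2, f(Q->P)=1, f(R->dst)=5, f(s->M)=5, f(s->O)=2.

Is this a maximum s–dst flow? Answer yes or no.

Yes

Residual reachable from s: {O, Q, s}; dst is not reachable.
Saturated cut: s->M, O->P, Q->P with total capacity 7 = current flow value. Flow is maximum.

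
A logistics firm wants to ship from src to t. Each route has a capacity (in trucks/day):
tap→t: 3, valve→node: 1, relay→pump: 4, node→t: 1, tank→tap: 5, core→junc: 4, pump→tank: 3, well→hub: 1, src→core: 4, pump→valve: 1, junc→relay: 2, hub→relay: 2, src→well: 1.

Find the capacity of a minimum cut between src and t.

3

Max flow = 3 (via 3 augmenting paths).
In the residual at optimum, the set reachable from src is {core, junc, src}.
Cut edges: src→well (cap 1), junc→relay (cap 2). Sum = 3.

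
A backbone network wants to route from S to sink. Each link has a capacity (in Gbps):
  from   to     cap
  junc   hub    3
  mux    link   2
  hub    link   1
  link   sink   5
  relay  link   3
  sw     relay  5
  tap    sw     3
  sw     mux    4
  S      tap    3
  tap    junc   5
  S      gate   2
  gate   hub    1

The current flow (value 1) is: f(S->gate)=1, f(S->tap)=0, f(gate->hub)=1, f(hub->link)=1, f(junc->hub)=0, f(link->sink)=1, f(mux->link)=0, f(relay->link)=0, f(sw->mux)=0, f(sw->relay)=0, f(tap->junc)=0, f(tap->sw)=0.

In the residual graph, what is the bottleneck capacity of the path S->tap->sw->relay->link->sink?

3

Residual capacities along the path: S->tap: 3, tap->sw: 3, sw->relay: 5, relay->link: 3, link->sink: 4.
Minimum is 3.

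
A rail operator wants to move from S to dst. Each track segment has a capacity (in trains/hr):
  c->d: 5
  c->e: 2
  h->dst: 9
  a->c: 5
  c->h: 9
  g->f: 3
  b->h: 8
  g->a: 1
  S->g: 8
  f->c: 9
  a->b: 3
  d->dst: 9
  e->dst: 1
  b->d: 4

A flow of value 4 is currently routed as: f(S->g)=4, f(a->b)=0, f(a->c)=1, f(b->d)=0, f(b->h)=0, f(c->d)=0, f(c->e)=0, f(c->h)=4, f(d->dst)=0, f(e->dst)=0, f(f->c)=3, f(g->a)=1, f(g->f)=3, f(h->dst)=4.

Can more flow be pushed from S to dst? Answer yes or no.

No

Residual reachable from S: {S, g}; dst is not reachable.
Saturated cut: g->a, g->f with total capacity 4 = current flow value. Flow is maximum.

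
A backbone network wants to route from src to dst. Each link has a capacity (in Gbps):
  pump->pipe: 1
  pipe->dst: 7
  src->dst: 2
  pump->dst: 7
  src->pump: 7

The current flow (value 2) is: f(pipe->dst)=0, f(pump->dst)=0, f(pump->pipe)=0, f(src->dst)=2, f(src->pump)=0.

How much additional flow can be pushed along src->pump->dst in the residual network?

7

Residual capacities along the path: src->pump: 7, pump->dst: 7.
Minimum is 7.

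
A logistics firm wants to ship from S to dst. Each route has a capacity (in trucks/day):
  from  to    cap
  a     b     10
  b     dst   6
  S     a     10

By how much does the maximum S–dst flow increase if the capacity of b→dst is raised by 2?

Original max flow = 6.
After raising cap(b→dst), augmenting paths through that edge carry 2 more units.
New max flow = 8. Increase = 2.

2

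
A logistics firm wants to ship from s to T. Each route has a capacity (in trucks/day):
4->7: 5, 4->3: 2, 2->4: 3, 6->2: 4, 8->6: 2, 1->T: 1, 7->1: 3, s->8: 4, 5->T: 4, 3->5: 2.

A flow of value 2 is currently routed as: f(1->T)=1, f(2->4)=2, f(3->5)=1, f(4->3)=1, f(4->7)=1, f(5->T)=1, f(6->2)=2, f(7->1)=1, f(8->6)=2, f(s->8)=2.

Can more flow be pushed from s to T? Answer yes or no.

No

Residual reachable from s: {8, s}; T is not reachable.
Saturated cut: 8->6 with total capacity 2 = current flow value. Flow is maximum.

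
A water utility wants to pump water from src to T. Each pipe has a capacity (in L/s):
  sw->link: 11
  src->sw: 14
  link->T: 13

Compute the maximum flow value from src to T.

Augment src->sw->link->T: bottleneck 11. Total 11.
No augmenting path remains in the residual graph.

11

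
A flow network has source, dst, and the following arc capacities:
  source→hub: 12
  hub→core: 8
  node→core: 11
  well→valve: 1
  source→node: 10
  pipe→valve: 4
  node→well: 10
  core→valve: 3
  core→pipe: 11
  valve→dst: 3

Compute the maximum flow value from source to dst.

3

Augment source→hub→core→valve→dst: bottleneck 3. Total 3.
No augmenting path remains in the residual graph.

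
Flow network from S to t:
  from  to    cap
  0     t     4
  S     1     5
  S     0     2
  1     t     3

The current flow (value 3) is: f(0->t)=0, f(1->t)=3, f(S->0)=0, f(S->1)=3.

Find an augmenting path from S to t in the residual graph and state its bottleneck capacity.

S->0->t, bottleneck 2

Residual along S->0->t: S->0: 2, 0->t: 4.
Bottleneck = min = 2.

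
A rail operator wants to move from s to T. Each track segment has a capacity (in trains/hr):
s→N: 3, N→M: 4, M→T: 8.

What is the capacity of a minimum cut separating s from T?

3

Max flow = 3 (via 1 augmenting path).
In the residual at optimum, the set reachable from s is {s}.
Cut edges: s→N (cap 3). Sum = 3.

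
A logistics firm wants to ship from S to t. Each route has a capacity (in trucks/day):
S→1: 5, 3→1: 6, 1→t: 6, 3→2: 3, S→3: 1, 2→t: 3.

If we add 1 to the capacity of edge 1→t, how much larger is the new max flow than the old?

Original max flow = 6.
Edge 1→t does not cross the min cut (source side {S}), so extra capacity there cannot help.
New max flow = 6. Increase = 0.

0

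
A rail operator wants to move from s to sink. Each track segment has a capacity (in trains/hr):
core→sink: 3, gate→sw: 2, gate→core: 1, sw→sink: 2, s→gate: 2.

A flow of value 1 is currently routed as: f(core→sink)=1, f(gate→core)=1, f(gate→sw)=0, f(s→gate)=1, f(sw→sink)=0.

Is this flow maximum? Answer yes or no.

No

Residual path s→gate→sw→sink has bottleneck 1 > 0.
Pushing 1 along it raises the flow to 2, so the given flow is not maximum.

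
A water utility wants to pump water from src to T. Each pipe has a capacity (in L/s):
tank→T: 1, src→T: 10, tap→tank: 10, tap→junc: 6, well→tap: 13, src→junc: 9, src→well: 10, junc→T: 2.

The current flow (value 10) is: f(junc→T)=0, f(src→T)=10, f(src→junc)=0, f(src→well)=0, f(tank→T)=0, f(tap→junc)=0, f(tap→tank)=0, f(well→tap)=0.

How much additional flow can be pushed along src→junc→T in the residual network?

2

Residual capacities along the path: src→junc: 9, junc→T: 2.
Minimum is 2.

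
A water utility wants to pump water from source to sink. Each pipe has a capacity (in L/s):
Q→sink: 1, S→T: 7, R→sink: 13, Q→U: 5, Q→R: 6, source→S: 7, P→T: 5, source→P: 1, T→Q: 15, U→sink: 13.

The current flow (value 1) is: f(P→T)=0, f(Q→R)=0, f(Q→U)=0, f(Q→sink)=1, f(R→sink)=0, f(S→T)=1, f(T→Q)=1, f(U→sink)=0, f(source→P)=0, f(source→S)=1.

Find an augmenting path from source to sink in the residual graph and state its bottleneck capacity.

Residual along source→S→T→Q→U→sink: source→S: 6, S→T: 6, T→Q: 14, Q→U: 5, U→sink: 13.
Bottleneck = min = 5.

source→S→T→Q→U→sink, bottleneck 5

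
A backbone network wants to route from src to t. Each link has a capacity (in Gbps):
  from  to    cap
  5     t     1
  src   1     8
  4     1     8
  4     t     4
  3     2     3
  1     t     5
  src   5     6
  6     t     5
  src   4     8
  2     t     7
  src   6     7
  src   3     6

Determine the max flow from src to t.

18

Augment src->5->t: bottleneck 1. Total 1.
Augment src->6->t: bottleneck 5. Total 6.
Augment src->4->t: bottleneck 4. Total 10.
Augment src->1->t: bottleneck 5. Total 15.
Augment src->3->2->t: bottleneck 3. Total 18.
No augmenting path remains in the residual graph.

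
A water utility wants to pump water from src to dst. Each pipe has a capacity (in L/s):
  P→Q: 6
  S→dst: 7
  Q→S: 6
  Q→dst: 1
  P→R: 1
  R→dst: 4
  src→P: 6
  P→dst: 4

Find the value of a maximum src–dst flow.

6

Augment src→P→dst: bottleneck 4. Total 4.
Augment src→P→Q→dst: bottleneck 1. Total 5.
Augment src→P→R→dst: bottleneck 1. Total 6.
No augmenting path remains in the residual graph.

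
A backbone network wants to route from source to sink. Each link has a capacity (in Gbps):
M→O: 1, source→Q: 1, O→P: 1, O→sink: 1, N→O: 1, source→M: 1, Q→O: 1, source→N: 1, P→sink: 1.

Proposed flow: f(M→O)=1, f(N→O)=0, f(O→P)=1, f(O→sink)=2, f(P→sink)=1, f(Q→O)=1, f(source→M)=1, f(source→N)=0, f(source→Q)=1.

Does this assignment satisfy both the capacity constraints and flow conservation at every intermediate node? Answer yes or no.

No

Capacity violated on O→sink: flow 2 > capacity 1.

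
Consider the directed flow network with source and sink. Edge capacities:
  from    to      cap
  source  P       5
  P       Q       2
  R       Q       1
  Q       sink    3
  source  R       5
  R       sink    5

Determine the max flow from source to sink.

Augment source->R->sink: bottleneck 5. Total 5.
Augment source->P->Q->sink: bottleneck 2. Total 7.
No augmenting path remains in the residual graph.

7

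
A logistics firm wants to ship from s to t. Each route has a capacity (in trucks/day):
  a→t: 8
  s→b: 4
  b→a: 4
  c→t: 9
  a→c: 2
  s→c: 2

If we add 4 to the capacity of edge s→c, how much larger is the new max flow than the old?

4

Original max flow = 6.
After raising cap(s→c), augmenting paths through that edge carry 4 more units.
New max flow = 10. Increase = 4.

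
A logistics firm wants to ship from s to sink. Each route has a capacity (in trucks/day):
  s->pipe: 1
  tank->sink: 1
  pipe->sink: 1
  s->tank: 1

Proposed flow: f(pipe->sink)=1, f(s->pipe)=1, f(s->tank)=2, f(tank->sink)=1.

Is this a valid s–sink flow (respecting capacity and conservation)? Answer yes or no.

Capacity violated on s->tank: flow 2 > capacity 1.

No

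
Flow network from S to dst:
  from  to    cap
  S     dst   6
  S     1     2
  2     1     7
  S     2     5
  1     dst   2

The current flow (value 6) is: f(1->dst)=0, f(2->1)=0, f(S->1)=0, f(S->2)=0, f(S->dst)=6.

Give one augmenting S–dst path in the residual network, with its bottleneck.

S->1->dst, bottleneck 2

Residual along S->1->dst: S->1: 2, 1->dst: 2.
Bottleneck = min = 2.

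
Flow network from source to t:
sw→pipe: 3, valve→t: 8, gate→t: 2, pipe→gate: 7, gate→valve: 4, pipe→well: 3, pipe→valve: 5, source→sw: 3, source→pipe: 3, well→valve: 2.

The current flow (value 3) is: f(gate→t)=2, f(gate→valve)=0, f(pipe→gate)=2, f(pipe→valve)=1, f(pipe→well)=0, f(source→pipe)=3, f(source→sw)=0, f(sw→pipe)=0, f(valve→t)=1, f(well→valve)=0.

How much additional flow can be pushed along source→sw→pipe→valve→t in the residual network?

3

Residual capacities along the path: source→sw: 3, sw→pipe: 3, pipe→valve: 4, valve→t: 7.
Minimum is 3.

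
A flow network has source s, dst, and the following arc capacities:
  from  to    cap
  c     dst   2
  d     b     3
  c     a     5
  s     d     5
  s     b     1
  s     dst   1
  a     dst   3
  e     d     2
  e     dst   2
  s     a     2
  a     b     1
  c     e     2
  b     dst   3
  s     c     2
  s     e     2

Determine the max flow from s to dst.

Augment s->dst: bottleneck 1. Total 1.
Augment s->c->dst: bottleneck 2. Total 3.
Augment s->a->dst: bottleneck 2. Total 5.
Augment s->e->dst: bottleneck 2. Total 7.
Augment s->b->dst: bottleneck 1. Total 8.
Augment s->d->b->dst: bottleneck 2. Total 10.
No augmenting path remains in the residual graph.

10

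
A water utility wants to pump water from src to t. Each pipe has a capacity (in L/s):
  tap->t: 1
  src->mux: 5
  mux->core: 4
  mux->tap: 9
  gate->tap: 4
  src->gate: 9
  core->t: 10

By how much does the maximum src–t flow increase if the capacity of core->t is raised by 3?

Original max flow = 5.
Edge core->t does not cross the min cut (source side {gate, mux, src, tap}), so extra capacity there cannot help.
New max flow = 5. Increase = 0.

0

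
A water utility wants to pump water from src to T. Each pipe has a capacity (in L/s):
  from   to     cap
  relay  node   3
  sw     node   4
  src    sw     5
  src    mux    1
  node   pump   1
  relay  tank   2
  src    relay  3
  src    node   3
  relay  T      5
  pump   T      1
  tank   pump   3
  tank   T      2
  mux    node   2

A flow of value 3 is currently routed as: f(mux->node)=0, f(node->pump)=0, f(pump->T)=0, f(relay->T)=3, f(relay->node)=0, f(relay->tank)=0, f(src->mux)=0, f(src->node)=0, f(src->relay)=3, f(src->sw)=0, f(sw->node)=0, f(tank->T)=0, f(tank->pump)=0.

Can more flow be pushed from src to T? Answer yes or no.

Yes

Residual path src->node->pump->T has bottleneck 1 > 0.
Pushing 1 along it raises the flow to 4, so the given flow is not maximum.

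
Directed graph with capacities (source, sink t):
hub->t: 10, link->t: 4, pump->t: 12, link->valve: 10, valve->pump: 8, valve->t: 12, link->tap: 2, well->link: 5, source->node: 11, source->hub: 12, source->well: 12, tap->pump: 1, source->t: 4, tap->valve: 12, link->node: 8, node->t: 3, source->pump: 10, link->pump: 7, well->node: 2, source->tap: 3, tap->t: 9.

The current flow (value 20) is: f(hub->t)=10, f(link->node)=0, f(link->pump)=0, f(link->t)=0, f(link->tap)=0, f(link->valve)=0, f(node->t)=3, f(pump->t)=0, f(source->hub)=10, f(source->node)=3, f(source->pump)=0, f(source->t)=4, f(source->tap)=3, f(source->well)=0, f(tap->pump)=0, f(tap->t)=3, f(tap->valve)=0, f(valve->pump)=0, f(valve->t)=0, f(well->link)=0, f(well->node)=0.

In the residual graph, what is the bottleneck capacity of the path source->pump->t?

Residual capacities along the path: source->pump: 10, pump->t: 12.
Minimum is 10.

10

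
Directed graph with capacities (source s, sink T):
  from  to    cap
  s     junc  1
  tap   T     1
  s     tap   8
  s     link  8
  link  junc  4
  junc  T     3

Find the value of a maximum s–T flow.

Augment s->tap->T: bottleneck 1. Total 1.
Augment s->junc->T: bottleneck 1. Total 2.
Augment s->link->junc->T: bottleneck 2. Total 4.
No augmenting path remains in the residual graph.

4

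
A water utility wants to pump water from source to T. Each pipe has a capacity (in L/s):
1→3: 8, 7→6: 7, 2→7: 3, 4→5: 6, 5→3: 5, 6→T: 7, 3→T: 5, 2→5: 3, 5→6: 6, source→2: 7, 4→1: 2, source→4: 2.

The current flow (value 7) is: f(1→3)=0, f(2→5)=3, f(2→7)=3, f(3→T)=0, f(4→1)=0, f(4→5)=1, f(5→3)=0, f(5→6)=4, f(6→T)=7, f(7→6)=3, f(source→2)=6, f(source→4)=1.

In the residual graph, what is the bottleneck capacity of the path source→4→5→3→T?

Residual capacities along the path: source→4: 1, 4→5: 5, 5→3: 5, 3→T: 5.
Minimum is 1.

1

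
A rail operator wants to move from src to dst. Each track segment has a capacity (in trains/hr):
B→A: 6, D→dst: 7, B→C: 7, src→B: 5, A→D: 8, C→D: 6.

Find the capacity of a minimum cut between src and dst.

Max flow = 5 (via 1 augmenting path).
In the residual at optimum, the set reachable from src is {src}.
Cut edges: src→B (cap 5). Sum = 5.

5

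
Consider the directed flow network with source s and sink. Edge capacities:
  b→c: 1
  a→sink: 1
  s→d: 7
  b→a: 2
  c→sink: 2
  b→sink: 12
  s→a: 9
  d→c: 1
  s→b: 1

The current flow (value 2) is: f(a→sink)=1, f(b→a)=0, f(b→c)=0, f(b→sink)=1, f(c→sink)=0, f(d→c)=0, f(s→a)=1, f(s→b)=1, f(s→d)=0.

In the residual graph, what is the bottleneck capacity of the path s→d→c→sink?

Residual capacities along the path: s→d: 7, d→c: 1, c→sink: 2.
Minimum is 1.

1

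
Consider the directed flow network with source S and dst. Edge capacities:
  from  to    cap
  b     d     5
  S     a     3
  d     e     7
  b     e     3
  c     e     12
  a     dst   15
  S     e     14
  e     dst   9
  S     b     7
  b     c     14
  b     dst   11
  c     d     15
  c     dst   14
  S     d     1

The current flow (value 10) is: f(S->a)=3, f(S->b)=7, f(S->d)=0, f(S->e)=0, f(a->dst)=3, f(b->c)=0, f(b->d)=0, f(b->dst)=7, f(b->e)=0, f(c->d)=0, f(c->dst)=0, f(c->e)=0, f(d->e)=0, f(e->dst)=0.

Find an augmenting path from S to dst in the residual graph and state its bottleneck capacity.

Residual along S->e->dst: S->e: 14, e->dst: 9.
Bottleneck = min = 9.

S->e->dst, bottleneck 9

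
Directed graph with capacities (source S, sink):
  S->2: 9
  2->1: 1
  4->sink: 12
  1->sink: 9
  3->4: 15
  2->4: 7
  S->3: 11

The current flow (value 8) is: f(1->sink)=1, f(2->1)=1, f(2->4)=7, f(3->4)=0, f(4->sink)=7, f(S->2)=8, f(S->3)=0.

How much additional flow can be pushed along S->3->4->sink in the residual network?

Residual capacities along the path: S->3: 11, 3->4: 15, 4->sink: 5.
Minimum is 5.

5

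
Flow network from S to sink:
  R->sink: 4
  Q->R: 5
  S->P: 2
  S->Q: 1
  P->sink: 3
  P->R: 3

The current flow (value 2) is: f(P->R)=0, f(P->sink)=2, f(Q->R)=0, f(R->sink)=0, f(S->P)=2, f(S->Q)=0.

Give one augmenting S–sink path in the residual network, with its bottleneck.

S->Q->R->sink, bottleneck 1

Residual along S->Q->R->sink: S->Q: 1, Q->R: 5, R->sink: 4.
Bottleneck = min = 1.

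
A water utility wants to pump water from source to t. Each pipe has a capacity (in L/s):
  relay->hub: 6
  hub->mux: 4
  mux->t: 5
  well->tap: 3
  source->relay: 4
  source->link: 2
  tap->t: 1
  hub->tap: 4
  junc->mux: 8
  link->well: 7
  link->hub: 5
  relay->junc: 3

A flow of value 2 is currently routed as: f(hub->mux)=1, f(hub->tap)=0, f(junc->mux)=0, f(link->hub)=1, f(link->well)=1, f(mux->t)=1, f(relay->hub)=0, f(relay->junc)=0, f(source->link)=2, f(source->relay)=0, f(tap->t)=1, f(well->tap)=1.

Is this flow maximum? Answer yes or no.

No

Residual path source->relay->hub->mux->t has bottleneck 3 > 0.
Pushing 3 along it raises the flow to 5, so the given flow is not maximum.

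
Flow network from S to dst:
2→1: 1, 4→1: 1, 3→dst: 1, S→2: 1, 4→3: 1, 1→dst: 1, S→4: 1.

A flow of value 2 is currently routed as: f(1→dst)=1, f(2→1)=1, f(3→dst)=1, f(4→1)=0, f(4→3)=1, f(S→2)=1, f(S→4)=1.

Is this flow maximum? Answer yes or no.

Yes

Residual reachable from S: {S}; dst is not reachable.
Saturated cut: S→4, S→2 with total capacity 2 = current flow value. Flow is maximum.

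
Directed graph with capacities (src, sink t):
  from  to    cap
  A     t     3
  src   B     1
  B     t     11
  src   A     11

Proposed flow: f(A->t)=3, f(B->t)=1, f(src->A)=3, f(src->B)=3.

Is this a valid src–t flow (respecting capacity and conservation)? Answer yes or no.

Capacity violated on src->B: flow 3 > capacity 1.

No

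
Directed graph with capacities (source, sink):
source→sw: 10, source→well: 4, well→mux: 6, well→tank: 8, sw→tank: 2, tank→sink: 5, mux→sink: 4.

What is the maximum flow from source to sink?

Augment source→well→mux→sink: bottleneck 4. Total 4.
Augment source→sw→tank→sink: bottleneck 2. Total 6.
No augmenting path remains in the residual graph.

6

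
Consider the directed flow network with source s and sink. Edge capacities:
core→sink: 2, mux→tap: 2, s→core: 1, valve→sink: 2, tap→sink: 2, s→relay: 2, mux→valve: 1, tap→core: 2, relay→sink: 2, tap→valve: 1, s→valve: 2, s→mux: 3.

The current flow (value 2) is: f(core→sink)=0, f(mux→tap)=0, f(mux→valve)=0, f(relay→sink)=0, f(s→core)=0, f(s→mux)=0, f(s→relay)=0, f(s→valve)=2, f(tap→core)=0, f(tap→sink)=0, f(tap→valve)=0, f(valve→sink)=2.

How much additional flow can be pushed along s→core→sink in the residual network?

1

Residual capacities along the path: s→core: 1, core→sink: 2.
Minimum is 1.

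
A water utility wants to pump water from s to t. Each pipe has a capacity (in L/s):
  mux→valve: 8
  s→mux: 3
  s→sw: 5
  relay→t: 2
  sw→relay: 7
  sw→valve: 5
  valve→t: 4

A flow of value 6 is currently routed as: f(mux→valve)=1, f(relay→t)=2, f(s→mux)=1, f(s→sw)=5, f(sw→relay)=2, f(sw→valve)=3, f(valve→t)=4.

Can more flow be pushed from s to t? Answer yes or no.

Residual reachable from s: {mux, relay, s, sw, valve}; t is not reachable.
Saturated cut: relay→t, valve→t with total capacity 6 = current flow value. Flow is maximum.

No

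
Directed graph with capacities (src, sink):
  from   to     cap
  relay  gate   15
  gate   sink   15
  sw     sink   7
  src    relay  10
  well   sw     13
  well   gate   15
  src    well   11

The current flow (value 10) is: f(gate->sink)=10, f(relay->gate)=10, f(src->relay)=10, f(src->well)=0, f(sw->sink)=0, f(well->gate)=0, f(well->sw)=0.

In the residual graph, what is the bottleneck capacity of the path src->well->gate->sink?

5

Residual capacities along the path: src->well: 11, well->gate: 15, gate->sink: 5.
Minimum is 5.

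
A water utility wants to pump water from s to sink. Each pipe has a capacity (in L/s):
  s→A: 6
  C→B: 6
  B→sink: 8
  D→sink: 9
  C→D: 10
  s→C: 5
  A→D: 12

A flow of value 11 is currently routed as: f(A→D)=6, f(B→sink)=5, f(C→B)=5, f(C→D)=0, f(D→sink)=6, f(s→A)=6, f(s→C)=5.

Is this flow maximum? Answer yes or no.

Yes

Residual reachable from s: {s}; sink is not reachable.
Saturated cut: s→C, s→A with total capacity 11 = current flow value. Flow is maximum.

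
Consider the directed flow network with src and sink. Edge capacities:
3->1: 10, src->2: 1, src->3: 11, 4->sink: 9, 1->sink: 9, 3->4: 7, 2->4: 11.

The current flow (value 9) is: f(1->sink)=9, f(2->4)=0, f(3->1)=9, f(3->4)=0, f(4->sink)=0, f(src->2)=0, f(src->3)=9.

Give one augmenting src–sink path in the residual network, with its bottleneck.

src->3->4->sink, bottleneck 2

Residual along src->3->4->sink: src->3: 2, 3->4: 7, 4->sink: 9.
Bottleneck = min = 2.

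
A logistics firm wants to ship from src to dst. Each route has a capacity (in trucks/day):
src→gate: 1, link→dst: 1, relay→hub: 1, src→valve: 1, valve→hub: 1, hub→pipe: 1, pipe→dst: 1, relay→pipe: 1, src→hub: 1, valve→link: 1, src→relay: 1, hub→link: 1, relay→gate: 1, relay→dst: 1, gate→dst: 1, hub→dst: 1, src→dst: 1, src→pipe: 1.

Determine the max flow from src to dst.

Augment src→dst: bottleneck 1. Total 1.
Augment src→relay→dst: bottleneck 1. Total 2.
Augment src→hub→dst: bottleneck 1. Total 3.
Augment src→gate→dst: bottleneck 1. Total 4.
Augment src→pipe→dst: bottleneck 1. Total 5.
Augment src→valve→link→dst: bottleneck 1. Total 6.
No augmenting path remains in the residual graph.

6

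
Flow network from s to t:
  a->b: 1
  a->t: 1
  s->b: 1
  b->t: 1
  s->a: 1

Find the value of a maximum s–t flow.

2

Augment s->a->t: bottleneck 1. Total 1.
Augment s->b->t: bottleneck 1. Total 2.
No augmenting path remains in the residual graph.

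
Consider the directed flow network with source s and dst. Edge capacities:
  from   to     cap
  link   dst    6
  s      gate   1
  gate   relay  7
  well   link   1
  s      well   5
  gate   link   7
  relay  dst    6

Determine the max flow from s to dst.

Augment s->gate->relay->dst: bottleneck 1. Total 1.
Augment s->well->link->dst: bottleneck 1. Total 2.
No augmenting path remains in the residual graph.

2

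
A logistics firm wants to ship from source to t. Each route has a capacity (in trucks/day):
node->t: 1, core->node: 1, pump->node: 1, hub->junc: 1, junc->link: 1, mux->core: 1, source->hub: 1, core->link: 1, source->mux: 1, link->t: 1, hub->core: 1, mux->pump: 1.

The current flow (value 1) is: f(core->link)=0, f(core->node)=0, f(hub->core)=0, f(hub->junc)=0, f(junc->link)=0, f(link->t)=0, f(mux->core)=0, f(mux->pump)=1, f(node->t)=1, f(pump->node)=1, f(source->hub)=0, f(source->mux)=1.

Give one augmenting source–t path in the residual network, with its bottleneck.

source->hub->core->link->t, bottleneck 1

Residual along source->hub->core->link->t: source->hub: 1, hub->core: 1, core->link: 1, link->t: 1.
Bottleneck = min = 1.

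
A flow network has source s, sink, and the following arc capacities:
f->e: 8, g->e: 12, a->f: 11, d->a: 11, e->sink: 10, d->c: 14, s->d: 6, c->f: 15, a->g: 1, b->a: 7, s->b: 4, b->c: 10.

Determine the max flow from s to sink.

9

Augment s->d->c->f->e->sink: bottleneck 6. Total 6.
Augment s->b->c->f->e->sink: bottleneck 2. Total 8.
Augment s->b->a->g->e->sink: bottleneck 1. Total 9.
No augmenting path remains in the residual graph.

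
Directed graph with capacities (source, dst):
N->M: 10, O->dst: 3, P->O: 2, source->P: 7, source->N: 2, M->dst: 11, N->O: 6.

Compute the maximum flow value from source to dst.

4

Augment source->N->M->dst: bottleneck 2. Total 2.
Augment source->P->O->dst: bottleneck 2. Total 4.
No augmenting path remains in the residual graph.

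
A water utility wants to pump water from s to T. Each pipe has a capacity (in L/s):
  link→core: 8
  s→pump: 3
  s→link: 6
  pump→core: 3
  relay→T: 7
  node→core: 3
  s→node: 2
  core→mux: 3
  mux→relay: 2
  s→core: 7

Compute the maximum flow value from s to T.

Augment s→core→mux→relay→T: bottleneck 2. Total 2.
No augmenting path remains in the residual graph.

2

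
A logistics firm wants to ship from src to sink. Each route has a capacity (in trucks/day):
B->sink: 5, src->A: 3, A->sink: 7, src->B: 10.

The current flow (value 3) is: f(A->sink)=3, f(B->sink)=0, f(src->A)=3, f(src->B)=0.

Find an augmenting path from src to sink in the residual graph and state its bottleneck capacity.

Residual along src->B->sink: src->B: 10, B->sink: 5.
Bottleneck = min = 5.

src->B->sink, bottleneck 5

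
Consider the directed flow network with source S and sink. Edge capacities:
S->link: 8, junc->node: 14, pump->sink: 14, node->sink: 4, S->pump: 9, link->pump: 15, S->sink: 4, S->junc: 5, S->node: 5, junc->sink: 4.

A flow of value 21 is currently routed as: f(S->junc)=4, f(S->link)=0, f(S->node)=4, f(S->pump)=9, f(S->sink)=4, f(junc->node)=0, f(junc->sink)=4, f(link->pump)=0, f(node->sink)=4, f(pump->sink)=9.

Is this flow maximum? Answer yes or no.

No

Residual path S->link->pump->sink has bottleneck 5 > 0.
Pushing 5 along it raises the flow to 26, so the given flow is not maximum.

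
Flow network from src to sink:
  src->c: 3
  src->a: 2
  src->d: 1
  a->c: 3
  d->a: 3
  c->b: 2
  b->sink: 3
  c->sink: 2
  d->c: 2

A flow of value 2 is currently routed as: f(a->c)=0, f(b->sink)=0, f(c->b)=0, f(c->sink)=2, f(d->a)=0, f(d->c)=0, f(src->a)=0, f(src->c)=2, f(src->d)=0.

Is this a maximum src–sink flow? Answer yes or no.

No

Residual path src->c->b->sink has bottleneck 1 > 0.
Pushing 1 along it raises the flow to 3, so the given flow is not maximum.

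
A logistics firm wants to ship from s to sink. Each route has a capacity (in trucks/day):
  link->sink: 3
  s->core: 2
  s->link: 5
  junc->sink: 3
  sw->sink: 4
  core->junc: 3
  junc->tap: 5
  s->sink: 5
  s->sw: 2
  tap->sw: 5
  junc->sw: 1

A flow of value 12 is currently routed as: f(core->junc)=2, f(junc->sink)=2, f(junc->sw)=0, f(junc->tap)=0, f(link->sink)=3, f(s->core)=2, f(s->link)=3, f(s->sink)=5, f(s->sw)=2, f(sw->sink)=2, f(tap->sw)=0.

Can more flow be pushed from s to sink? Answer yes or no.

Residual reachable from s: {link, s}; sink is not reachable.
Saturated cut: s->core, s->sw, s->sink, link->sink with total capacity 12 = current flow value. Flow is maximum.

No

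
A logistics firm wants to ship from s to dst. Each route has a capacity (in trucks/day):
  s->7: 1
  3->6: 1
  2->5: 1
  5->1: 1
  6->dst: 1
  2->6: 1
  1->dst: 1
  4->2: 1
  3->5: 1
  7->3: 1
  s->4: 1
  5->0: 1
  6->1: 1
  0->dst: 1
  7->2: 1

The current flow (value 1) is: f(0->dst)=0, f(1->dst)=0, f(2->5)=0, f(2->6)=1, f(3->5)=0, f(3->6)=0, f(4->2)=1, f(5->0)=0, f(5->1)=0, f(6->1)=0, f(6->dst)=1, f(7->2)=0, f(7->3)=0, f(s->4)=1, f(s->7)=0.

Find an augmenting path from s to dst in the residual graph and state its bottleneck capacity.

Residual along s->7->2->5->0->dst: s->7: 1, 7->2: 1, 2->5: 1, 5->0: 1, 0->dst: 1.
Bottleneck = min = 1.

s->7->2->5->0->dst, bottleneck 1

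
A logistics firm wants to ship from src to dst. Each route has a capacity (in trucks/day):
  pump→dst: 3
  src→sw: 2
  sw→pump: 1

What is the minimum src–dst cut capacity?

Max flow = 1 (via 1 augmenting path).
In the residual at optimum, the set reachable from src is {src, sw}.
Cut edges: sw→pump (cap 1). Sum = 1.

1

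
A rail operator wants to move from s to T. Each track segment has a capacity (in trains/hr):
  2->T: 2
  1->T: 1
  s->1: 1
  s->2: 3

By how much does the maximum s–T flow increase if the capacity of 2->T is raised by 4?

Original max flow = 3.
After raising cap(2->T), augmenting paths through that edge carry 1 more unit.
New max flow = 4. Increase = 1.

1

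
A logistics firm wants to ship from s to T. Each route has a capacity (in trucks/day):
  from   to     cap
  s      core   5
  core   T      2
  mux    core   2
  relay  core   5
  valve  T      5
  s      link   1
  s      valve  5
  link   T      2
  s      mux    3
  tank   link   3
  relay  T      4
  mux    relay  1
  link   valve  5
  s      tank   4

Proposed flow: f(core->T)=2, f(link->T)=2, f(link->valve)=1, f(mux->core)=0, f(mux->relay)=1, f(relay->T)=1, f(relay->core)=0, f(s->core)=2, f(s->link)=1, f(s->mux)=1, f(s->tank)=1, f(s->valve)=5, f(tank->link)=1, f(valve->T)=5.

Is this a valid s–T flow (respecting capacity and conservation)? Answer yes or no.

Conservation fails at link: inflow 2 ≠ outflow 3.

No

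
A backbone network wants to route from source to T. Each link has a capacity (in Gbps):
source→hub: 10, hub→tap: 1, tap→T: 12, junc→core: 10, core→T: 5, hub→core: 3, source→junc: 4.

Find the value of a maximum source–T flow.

Augment source→hub→tap→T: bottleneck 1. Total 1.
Augment source→hub→core→T: bottleneck 3. Total 4.
Augment source→junc→core→T: bottleneck 2. Total 6.
No augmenting path remains in the residual graph.

6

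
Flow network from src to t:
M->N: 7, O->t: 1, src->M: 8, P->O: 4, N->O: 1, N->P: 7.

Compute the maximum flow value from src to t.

Augment src->M->N->O->t: bottleneck 1. Total 1.
No augmenting path remains in the residual graph.

1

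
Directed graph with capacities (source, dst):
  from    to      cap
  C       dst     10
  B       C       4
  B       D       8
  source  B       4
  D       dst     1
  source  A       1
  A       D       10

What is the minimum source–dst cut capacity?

Max flow = 5 (via 2 augmenting paths).
In the residual at optimum, the set reachable from source is {source}.
Cut edges: source→B (cap 4), source→A (cap 1). Sum = 5.

5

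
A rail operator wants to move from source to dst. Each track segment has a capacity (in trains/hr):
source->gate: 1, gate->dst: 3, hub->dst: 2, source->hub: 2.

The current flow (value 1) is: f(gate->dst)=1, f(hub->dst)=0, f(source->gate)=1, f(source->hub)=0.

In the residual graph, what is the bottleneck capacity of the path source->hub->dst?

Residual capacities along the path: source->hub: 2, hub->dst: 2.
Minimum is 2.

2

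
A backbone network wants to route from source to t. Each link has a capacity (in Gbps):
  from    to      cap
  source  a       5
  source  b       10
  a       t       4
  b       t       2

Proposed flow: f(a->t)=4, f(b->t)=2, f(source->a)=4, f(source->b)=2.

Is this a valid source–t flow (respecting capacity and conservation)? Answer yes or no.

Yes

Every edge has 0 ≤ f(e) ≤ cap(e).
At each intermediate node, inflow equals outflow.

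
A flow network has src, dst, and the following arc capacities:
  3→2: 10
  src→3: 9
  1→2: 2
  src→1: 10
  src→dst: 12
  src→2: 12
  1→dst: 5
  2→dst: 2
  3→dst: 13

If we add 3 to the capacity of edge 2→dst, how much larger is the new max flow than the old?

Original max flow = 28.
After raising cap(2→dst), augmenting paths through that edge carry 3 more units.
New max flow = 31. Increase = 3.

3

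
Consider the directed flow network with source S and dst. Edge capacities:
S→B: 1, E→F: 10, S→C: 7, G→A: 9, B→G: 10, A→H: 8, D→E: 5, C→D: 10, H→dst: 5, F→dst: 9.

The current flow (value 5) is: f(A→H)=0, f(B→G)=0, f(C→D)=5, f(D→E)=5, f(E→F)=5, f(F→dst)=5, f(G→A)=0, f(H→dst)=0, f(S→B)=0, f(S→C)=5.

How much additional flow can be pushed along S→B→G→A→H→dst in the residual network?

1

Residual capacities along the path: S→B: 1, B→G: 10, G→A: 9, A→H: 8, H→dst: 5.
Minimum is 1.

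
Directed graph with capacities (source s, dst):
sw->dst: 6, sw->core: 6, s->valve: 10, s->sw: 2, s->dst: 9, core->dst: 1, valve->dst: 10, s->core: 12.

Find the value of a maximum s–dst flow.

Augment s->dst: bottleneck 9. Total 9.
Augment s->valve->dst: bottleneck 10. Total 19.
Augment s->sw->dst: bottleneck 2. Total 21.
Augment s->core->dst: bottleneck 1. Total 22.
No augmenting path remains in the residual graph.

22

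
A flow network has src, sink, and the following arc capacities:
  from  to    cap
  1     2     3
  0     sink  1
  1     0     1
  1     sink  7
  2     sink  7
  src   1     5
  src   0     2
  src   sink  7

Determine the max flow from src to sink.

Augment src->sink: bottleneck 7. Total 7.
Augment src->1->sink: bottleneck 5. Total 12.
Augment src->0->sink: bottleneck 1. Total 13.
No augmenting path remains in the residual graph.

13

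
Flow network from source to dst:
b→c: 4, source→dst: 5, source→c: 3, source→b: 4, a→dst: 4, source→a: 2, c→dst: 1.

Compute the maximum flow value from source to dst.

Augment source→dst: bottleneck 5. Total 5.
Augment source→a→dst: bottleneck 2. Total 7.
Augment source→c→dst: bottleneck 1. Total 8.
No augmenting path remains in the residual graph.

8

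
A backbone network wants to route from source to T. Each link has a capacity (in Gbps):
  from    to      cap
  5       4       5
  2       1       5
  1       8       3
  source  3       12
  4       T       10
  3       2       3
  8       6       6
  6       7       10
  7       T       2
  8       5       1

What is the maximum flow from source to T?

3

Augment source→3→2→1→8→5→4→T: bottleneck 1. Total 1.
Augment source→3→2→1→8→6→7→T: bottleneck 2. Total 3.
No augmenting path remains in the residual graph.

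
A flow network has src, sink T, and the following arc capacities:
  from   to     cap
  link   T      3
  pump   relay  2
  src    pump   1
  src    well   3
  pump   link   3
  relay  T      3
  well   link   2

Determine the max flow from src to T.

3

Augment src→well→link→T: bottleneck 2. Total 2.
Augment src→pump→link→T: bottleneck 1. Total 3.
No augmenting path remains in the residual graph.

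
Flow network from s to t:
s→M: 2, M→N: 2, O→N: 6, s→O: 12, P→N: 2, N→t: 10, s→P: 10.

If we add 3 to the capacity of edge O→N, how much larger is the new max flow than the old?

Original max flow = 10.
Even with extra capacity on O→N, another cut of capacity 10 remains binding.
New max flow = 10. Increase = 0.

0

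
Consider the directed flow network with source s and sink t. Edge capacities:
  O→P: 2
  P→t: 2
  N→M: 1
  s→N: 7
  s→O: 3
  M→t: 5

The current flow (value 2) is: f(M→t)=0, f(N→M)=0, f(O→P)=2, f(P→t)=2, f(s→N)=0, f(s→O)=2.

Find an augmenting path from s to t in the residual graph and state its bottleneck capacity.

Residual along s→N→M→t: s→N: 7, N→M: 1, M→t: 5.
Bottleneck = min = 1.

s→N→M→t, bottleneck 1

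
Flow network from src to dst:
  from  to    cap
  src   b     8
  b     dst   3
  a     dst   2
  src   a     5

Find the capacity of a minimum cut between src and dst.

Max flow = 5 (via 2 augmenting paths).
In the residual at optimum, the set reachable from src is {a, b, src}.
Cut edges: b→dst (cap 3), a→dst (cap 2). Sum = 5.

5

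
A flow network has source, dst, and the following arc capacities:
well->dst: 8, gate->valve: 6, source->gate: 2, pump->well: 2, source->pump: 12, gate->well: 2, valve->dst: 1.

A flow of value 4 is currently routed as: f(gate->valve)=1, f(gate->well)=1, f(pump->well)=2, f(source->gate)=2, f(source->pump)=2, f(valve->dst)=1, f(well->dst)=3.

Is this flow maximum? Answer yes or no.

Residual reachable from source: {pump, source}; dst is not reachable.
Saturated cut: source->gate, pump->well with total capacity 4 = current flow value. Flow is maximum.

Yes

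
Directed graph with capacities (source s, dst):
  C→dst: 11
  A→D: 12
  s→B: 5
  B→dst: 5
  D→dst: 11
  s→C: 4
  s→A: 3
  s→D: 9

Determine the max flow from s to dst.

Augment s→C→dst: bottleneck 4. Total 4.
Augment s→B→dst: bottleneck 5. Total 9.
Augment s→D→dst: bottleneck 9. Total 18.
Augment s→A→D→dst: bottleneck 2. Total 20.
No augmenting path remains in the residual graph.

20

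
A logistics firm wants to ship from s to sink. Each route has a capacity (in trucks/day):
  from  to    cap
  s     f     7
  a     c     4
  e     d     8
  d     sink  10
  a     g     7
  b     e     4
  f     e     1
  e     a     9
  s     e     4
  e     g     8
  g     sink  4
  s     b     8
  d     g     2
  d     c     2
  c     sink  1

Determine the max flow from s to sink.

9

Augment s->e->d->sink: bottleneck 4. Total 4.
Augment s->f->e->d->sink: bottleneck 1. Total 5.
Augment s->b->e->d->sink: bottleneck 3. Total 8.
Augment s->b->e->g->sink: bottleneck 1. Total 9.
No augmenting path remains in the residual graph.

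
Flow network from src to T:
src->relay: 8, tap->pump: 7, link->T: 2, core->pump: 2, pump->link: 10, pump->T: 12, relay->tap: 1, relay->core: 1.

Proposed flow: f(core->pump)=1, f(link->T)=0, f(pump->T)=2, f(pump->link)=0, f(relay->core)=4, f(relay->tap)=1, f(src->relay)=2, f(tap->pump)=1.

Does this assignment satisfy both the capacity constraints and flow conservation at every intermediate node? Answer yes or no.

No

Capacity violated on relay->core: flow 4 > capacity 1.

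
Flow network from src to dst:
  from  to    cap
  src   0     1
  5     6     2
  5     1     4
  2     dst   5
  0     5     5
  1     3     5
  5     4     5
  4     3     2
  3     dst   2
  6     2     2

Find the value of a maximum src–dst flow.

1

Augment src->0->5->6->2->dst: bottleneck 1. Total 1.
No augmenting path remains in the residual graph.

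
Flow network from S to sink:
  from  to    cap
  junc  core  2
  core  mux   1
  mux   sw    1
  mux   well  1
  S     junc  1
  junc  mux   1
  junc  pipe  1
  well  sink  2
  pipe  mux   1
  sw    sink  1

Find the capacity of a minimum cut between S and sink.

1

Max flow = 1 (via 1 augmenting path).
In the residual at optimum, the set reachable from S is {S}.
Cut edges: S→junc (cap 1). Sum = 1.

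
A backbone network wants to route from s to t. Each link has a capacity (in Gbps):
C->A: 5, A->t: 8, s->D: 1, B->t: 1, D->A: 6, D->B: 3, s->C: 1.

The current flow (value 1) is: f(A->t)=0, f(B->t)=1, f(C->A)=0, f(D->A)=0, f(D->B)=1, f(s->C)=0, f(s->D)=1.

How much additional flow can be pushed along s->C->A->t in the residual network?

Residual capacities along the path: s->C: 1, C->A: 5, A->t: 8.
Minimum is 1.

1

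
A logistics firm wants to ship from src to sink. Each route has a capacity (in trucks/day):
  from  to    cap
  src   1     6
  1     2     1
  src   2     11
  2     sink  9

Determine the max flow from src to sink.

Augment src→2→sink: bottleneck 9. Total 9.
No augmenting path remains in the residual graph.

9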